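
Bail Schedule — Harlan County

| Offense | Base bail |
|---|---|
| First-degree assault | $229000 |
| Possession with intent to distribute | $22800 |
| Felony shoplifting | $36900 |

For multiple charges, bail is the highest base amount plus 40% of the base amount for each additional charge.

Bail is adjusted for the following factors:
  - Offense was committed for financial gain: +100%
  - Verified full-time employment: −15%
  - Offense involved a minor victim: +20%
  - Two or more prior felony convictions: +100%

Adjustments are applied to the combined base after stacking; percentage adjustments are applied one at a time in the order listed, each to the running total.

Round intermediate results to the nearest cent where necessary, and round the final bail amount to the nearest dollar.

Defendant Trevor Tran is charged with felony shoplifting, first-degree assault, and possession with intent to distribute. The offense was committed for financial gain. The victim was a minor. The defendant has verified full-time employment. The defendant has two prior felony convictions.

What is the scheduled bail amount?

Base amounts from the schedule: felony shoplifting $36900; first-degree assault $229000; possession with intent to distribute $22800.
Stacking rule: highest base plus 40% of each additional charge. Highest is first-degree assault at $229000. Additional: $36900 × 40% = $14760; $22800 × 40% = $9120. Combined base = $229000 + $23880 = $252880.
Offense was committed for financial gain (+100%): $252880 × 2 = $505760.
Verified full-time employment (−15%): $505760 × 0.85 = $429896.
Offense involved a minor victim (+20%): $429896 × 1.2 = $515875.20.
Two or more prior felony convictions (+100%): $515875.20 × 2 = $1031750.40.
Rounded to the nearest dollar: $1031750.

$1031750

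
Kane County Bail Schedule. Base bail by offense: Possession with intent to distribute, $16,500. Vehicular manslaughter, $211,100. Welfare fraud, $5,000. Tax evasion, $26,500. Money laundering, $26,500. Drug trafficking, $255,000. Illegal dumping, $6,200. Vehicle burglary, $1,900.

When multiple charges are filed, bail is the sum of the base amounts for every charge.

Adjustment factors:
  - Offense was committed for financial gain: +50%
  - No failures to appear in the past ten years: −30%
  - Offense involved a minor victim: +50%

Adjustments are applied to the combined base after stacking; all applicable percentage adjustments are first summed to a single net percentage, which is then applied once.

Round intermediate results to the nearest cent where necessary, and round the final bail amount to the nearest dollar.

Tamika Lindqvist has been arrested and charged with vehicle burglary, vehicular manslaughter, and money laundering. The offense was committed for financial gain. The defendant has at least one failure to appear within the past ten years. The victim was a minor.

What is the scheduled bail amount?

$479,000

Base amounts from the schedule: vehicle burglary $1,900; vehicular manslaughter $211,100; money laundering $26,500.
Stacking rule: sum of all bases. $1,900 + $211,100 + $26,500 = $239,500.
Net percentage adjustment: +50% +50% = +100%. $239,500 × 2 = $479,000.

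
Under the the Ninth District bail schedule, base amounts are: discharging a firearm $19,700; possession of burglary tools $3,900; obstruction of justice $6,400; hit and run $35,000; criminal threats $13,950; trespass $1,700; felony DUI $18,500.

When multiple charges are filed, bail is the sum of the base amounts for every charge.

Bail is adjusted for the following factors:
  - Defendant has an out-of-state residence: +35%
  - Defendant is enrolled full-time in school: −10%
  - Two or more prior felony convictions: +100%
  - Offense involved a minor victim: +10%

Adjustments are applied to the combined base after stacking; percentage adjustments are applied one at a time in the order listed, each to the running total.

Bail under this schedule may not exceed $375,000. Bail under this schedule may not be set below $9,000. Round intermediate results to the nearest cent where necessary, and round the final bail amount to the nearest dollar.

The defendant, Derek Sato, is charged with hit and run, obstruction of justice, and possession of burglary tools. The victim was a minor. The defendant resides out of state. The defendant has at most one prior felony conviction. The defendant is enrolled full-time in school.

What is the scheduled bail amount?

$60,543

Base amounts from the schedule: hit and run $35,000; obstruction of justice $6,400; possession of burglary tools $3,900.
Stacking rule: sum of all bases. $35,000 + $6,400 + $3,900 = $45,300.
Defendant has an out-of-state residence (+35%): $45,300 × 1.35 = $61,155.
Defendant is enrolled full-time in school (−10%): $61,155 × 0.9 = $55,039.50.
Offense involved a minor victim (+10%): $55,039.50 × 1.1 = $60,543.45.
$60,543.45 is within the $375,000 maximum.
$60,543.45 is at or above the $9,000 minimum.
Rounded to the nearest dollar: $60,543.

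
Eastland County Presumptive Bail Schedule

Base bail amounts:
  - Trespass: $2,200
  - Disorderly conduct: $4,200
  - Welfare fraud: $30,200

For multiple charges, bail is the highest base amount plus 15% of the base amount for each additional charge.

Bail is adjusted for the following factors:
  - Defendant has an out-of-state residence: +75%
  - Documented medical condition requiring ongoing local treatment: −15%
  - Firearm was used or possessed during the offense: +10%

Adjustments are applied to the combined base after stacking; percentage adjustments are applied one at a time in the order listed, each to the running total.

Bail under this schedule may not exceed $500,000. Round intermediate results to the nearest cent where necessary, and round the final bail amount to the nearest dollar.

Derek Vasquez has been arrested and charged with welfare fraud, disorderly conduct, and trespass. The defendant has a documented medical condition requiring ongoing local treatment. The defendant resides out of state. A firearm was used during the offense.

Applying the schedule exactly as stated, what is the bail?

Base amounts from the schedule: welfare fraud $30,200; disorderly conduct $4,200; trespass $2,200.
Stacking rule: highest base plus 15% of each additional charge. Highest is welfare fraud at $30,200. Additional: $4,200 × 15% = $630; $2,200 × 15% = $330. Combined base = $30,200 + $960 = $31,160.
Defendant has an out-of-state residence (+75%): $31,160 × 1.75 = $54,530.
Documented medical condition requiring ongoing local treatment (−15%): $54,530 × 0.85 = $46,350.50.
Firearm was used or possessed during the offense (+10%): $46,350.50 × 1.1 = $50,985.55.
$50,985.55 is within the $500,000 maximum.
Rounded to the nearest dollar: $50,986.

$50,986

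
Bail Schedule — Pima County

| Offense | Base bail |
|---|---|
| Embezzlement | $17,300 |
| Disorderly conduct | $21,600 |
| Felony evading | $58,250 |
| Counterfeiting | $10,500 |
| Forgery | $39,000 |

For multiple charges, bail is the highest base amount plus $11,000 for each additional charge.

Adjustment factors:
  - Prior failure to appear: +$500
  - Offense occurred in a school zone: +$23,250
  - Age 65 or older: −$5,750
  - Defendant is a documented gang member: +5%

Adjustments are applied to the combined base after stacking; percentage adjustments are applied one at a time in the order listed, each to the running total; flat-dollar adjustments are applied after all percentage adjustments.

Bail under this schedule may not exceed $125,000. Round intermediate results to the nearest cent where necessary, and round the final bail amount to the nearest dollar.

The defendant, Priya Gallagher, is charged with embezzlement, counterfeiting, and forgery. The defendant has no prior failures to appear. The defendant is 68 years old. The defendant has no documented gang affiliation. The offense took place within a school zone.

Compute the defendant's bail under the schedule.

$78,500

Base amounts from the schedule: embezzlement $17,300; counterfeiting $10,500; forgery $39,000.
Stacking rule: highest base plus $11,000 per additional charge. Highest is forgery at $39,000; 2 additional charges → +$22,000. Combined base = $61,000.
Offense occurred in a school zone (+$23,250 flat): $61,000 + $23,250 = $84,250.
Age 65 or older (−$5,750 flat): $84,250 − $5,750 = $78,500.
$78,500 is within the $125,000 maximum.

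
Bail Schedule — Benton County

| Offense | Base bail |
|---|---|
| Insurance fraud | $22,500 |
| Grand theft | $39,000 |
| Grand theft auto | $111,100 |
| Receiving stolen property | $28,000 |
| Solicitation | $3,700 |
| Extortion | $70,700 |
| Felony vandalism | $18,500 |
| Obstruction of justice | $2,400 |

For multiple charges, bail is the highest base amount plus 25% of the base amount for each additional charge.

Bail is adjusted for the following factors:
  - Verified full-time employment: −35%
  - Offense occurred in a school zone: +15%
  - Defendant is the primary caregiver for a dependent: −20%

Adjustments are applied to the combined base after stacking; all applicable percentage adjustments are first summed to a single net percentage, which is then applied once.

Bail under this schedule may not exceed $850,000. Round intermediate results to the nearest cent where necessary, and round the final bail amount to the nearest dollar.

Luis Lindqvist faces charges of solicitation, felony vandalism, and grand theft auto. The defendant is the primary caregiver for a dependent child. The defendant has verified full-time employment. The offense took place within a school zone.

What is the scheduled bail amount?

$69,990

Base amounts from the schedule: solicitation $3,700; felony vandalism $18,500; grand theft auto $111,100.
Stacking rule: highest base plus 25% of each additional charge. Highest is grand theft auto at $111,100. Additional: $3,700 × 25% = $925; $18,500 × 25% = $4,625. Combined base = $111,100 + $5,550 = $116,650.
Net percentage adjustment: −35% +15% −20% = −40%. $116,650 × 0.6 = $69,990.
$69,990 is within the $850,000 maximum.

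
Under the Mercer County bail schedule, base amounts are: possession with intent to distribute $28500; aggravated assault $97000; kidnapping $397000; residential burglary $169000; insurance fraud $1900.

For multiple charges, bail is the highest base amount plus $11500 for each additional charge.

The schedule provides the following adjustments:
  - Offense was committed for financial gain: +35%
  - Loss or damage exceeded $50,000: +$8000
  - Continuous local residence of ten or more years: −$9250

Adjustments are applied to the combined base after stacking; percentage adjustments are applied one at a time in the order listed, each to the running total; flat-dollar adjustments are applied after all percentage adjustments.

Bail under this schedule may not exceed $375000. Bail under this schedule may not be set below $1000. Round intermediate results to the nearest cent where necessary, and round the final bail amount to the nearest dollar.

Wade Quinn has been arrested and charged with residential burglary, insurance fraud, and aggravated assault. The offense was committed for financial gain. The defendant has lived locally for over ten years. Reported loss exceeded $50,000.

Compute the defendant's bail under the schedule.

Base amounts from the schedule: residential burglary $169000; insurance fraud $1900; aggravated assault $97000.
Stacking rule: highest base plus $11500 per additional charge. Highest is residential burglary at $169000; 2 additional charges → +$23000. Combined base = $192000.
Offense was committed for financial gain (+35%): $192000 × 1.35 = $259200.
Loss or damage exceeded $50,000 (+$8000 flat): $259200 + $8000 = $267200.
Continuous local residence of ten or more years (−$9250 flat): $267200 − $9250 = $257950.
$257950 is within the $375000 maximum.
$257950 is at or above the $1000 minimum.

$257950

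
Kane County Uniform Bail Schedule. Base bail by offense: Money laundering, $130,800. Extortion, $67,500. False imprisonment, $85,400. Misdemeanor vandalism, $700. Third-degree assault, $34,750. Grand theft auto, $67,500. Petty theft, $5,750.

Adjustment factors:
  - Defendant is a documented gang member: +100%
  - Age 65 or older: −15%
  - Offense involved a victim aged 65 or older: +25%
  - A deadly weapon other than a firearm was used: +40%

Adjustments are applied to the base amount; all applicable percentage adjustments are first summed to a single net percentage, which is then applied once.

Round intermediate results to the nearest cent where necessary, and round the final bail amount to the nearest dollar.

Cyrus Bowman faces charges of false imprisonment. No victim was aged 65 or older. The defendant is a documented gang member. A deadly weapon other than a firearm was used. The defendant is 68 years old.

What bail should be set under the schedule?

Base amounts from the schedule: false imprisonment $85,400.
Single charge. Combined base = $85,400.
Net percentage adjustment: +100% −15% +40% = +125%. $85,400 × 2.25 = $192,150.

$192,150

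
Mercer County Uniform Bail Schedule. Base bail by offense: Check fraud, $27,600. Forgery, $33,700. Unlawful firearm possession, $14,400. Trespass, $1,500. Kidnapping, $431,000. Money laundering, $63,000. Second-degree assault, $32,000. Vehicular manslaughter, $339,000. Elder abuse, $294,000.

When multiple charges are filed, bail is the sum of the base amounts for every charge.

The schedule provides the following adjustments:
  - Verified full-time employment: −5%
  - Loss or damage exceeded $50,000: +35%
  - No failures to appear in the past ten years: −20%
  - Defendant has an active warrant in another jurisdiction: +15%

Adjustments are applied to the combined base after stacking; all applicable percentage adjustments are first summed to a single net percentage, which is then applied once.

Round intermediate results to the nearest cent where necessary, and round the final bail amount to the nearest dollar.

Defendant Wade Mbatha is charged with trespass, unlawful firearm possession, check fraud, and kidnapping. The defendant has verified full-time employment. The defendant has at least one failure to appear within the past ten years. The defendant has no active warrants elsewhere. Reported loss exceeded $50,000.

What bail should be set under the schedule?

$616,850

Base amounts from the schedule: trespass $1,500; unlawful firearm possession $14,400; check fraud $27,600; kidnapping $431,000.
Stacking rule: sum of all bases. $1,500 + $14,400 + $27,600 + $431,000 = $474,500.
Net percentage adjustment: −5% +35% = +30%. $474,500 × 1.3 = $616,850.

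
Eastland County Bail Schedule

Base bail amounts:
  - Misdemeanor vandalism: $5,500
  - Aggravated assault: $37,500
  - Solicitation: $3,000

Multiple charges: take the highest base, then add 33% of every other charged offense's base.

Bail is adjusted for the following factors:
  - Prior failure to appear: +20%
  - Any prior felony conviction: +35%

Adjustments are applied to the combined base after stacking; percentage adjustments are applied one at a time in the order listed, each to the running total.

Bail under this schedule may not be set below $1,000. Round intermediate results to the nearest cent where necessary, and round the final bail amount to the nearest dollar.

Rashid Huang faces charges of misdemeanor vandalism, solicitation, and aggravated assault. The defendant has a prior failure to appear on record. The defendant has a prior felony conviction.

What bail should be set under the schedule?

$65,294

Base amounts from the schedule: misdemeanor vandalism $5,500; solicitation $3,000; aggravated assault $37,500.
Stacking rule: highest base plus 33% of each additional charge. Highest is aggravated assault at $37,500. Additional: $5,500 × 33% = $1,815; $3,000 × 33% = $990. Combined base = $37,500 + $2,805 = $40,305.
Prior failure to appear (+20%): $40,305 × 1.2 = $48,366.
Any prior felony conviction (+35%): $48,366 × 1.35 = $65,294.10.
$65,294.10 is at or above the $1,000 minimum.
Rounded to the nearest dollar: $65,294.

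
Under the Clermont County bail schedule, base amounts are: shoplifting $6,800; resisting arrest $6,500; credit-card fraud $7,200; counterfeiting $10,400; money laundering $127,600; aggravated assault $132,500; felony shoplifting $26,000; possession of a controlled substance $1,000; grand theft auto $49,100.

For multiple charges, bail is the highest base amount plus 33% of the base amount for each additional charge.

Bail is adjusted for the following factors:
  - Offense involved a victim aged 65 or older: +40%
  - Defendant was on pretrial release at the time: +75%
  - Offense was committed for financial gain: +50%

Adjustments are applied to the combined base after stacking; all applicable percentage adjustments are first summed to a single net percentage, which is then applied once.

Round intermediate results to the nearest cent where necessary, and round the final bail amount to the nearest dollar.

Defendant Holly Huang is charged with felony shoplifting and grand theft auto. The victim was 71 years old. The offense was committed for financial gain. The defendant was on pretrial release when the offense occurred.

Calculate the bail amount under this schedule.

Base amounts from the schedule: felony shoplifting $26,000; grand theft auto $49,100.
Stacking rule: highest base plus 33% of each additional charge. Highest is grand theft auto at $49,100. Additional: $26,000 × 33% = $8,580. Combined base = $49,100 + $8,580 = $57,680.
Net percentage adjustment: +40% +75% +50% = +165%. $57,680 × 2.65 = $152,852.

$152,852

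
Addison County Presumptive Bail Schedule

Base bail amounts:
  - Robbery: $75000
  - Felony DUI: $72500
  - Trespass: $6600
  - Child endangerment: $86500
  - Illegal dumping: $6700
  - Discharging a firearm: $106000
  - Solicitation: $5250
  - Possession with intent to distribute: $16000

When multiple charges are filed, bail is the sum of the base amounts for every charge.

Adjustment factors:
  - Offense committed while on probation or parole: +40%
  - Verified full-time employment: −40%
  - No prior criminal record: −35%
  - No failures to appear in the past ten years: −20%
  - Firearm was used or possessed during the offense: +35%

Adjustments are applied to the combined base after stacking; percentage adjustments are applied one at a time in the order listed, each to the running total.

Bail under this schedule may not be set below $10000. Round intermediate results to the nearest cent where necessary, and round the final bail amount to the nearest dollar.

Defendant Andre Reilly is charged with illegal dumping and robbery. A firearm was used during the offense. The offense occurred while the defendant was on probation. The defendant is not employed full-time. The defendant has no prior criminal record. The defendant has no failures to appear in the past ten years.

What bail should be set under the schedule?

Base amounts from the schedule: illegal dumping $6700; robbery $75000.
Stacking rule: sum of all bases. $6700 + $75000 = $81700.
Offense committed while on probation or parole (+40%): $81700 × 1.4 = $114380.
No prior criminal record (−35%): $114380 × 0.65 = $74347.
No failures to appear in the past ten years (−20%): $74347 × 0.8 = $59477.60.
Firearm was used or possessed during the offense (+35%): $59477.60 × 1.35 = $80294.76.
$80294.76 is at or above the $10000 minimum.
Rounded to the nearest dollar: $80295.

$80295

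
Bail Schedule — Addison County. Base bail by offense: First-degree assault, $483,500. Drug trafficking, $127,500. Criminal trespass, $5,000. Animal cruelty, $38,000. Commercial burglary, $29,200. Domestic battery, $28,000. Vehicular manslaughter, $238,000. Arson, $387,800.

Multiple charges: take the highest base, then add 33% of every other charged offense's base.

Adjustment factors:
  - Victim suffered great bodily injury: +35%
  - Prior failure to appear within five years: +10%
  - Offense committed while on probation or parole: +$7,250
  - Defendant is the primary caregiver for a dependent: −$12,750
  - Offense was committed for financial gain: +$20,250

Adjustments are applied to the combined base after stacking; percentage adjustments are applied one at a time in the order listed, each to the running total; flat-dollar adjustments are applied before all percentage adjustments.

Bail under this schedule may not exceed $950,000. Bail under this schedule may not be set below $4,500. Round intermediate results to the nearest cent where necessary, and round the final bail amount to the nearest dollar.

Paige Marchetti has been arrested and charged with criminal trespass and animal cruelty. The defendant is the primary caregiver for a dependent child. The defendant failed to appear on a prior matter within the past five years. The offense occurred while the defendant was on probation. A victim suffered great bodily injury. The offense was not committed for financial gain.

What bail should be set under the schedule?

Base amounts from the schedule: criminal trespass $5,000; animal cruelty $38,000.
Stacking rule: highest base plus 33% of each additional charge. Highest is animal cruelty at $38,000. Additional: $5,000 × 33% = $1,650. Combined base = $38,000 + $1,650 = $39,650.
Offense committed while on probation or parole (+$7,250 flat): $39,650 + $7,250 = $46,900.
Defendant is the primary caregiver for a dependent (−$12,750 flat): $46,900 − $12,750 = $34,150.
Victim suffered great bodily injury (+35%): $34,150 × 1.35 = $46,102.50.
Prior failure to appear within five years (+10%): $46,102.50 × 1.1 = $50,712.75.
$50,712.75 is within the $950,000 maximum.
$50,712.75 is at or above the $4,500 minimum.
Rounded to the nearest dollar: $50,713.

$50,713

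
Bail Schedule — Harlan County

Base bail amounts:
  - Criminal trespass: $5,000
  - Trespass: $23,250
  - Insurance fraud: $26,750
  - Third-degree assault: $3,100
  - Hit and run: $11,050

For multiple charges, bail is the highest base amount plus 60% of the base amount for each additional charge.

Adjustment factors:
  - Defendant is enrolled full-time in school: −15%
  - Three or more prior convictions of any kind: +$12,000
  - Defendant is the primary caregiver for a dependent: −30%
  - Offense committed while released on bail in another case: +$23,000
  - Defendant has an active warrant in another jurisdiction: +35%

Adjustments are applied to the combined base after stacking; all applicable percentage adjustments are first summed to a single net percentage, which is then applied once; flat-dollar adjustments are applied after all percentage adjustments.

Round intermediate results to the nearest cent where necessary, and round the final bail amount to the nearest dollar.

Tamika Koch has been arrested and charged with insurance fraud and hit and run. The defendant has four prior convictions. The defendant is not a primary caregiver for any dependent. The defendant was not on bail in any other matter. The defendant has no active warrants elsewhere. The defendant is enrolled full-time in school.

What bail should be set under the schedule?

Base amounts from the schedule: insurance fraud $26,750; hit and run $11,050.
Stacking rule: highest base plus 60% of each additional charge. Highest is insurance fraud at $26,750. Additional: $11,050 × 60% = $6,630. Combined base = $26,750 + $6,630 = $33,380.
Defendant is enrolled full-time in school (−15%): $33,380 × 0.85 = $28,373.
Three or more prior convictions of any kind (+$12,000 flat): $28,373 + $12,000 = $40,373.

$40,373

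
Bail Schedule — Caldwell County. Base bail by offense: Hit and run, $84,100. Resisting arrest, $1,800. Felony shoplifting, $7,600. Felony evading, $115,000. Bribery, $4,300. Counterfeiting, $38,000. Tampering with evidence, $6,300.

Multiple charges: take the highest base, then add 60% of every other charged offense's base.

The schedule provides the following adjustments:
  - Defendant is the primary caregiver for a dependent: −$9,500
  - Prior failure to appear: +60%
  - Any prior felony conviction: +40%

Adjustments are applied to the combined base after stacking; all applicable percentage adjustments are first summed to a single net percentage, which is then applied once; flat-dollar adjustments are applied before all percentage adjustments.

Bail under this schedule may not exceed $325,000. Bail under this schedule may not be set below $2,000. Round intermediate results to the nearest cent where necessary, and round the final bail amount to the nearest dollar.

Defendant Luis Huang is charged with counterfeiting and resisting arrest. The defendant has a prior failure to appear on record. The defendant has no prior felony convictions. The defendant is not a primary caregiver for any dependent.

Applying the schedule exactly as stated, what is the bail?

Base amounts from the schedule: counterfeiting $38,000; resisting arrest $1,800.
Stacking rule: highest base plus 60% of each additional charge. Highest is counterfeiting at $38,000. Additional: $1,800 × 60% = $1,080. Combined base = $38,000 + $1,080 = $39,080.
Prior failure to appear (+60%): $39,080 × 1.6 = $62,528.
$62,528 is within the $325,000 maximum.
$62,528 is at or above the $2,000 minimum.

$62,528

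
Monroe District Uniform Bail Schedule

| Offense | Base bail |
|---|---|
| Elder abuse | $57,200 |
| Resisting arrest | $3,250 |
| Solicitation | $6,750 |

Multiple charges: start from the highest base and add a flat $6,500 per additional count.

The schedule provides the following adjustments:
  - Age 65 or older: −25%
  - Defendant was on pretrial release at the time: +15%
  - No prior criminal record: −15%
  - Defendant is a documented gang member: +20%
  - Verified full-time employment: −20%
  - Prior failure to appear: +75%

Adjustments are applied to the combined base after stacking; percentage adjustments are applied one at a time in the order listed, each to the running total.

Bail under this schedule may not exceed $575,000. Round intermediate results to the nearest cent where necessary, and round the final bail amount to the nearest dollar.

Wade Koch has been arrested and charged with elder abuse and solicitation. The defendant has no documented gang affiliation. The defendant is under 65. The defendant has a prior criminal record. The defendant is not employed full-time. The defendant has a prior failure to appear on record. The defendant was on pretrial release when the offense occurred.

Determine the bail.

$128,196

Base amounts from the schedule: elder abuse $57,200; solicitation $6,750.
Stacking rule: highest base plus $6,500 per additional charge. Highest is elder abuse at $57,200; 1 additional charge → +$6,500. Combined base = $63,700.
Defendant was on pretrial release at the time (+15%): $63,700 × 1.15 = $73,255.
Prior failure to appear (+75%): $73,255 × 1.75 = $128,196.25.
$128,196.25 is within the $575,000 maximum.
Rounded to the nearest dollar: $128,196.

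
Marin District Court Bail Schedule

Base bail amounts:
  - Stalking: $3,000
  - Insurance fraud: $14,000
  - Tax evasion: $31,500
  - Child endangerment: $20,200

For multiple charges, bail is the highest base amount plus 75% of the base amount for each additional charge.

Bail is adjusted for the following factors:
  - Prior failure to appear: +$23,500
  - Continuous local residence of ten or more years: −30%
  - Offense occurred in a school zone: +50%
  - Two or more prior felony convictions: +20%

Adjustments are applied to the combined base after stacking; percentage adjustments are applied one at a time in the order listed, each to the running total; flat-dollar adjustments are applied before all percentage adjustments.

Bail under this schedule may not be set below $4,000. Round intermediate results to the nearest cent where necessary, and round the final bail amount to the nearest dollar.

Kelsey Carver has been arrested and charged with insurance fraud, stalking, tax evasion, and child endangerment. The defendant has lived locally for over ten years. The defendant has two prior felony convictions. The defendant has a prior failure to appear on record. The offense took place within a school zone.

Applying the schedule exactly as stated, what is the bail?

$104,454

Base amounts from the schedule: insurance fraud $14,000; stalking $3,000; tax evasion $31,500; child endangerment $20,200.
Stacking rule: highest base plus 75% of each additional charge. Highest is tax evasion at $31,500. Additional: $14,000 × 75% = $10,500; $3,000 × 75% = $2,250; $20,200 × 75% = $15,150. Combined base = $31,500 + $27,900 = $59,400.
Prior failure to appear (+$23,500 flat): $59,400 + $23,500 = $82,900.
Continuous local residence of ten or more years (−30%): $82,900 × 0.7 = $58,030.
Offense occurred in a school zone (+50%): $58,030 × 1.5 = $87,045.
Two or more prior felony convictions (+20%): $87,045 × 1.2 = $104,454.
$104,454 is at or above the $4,000 minimum.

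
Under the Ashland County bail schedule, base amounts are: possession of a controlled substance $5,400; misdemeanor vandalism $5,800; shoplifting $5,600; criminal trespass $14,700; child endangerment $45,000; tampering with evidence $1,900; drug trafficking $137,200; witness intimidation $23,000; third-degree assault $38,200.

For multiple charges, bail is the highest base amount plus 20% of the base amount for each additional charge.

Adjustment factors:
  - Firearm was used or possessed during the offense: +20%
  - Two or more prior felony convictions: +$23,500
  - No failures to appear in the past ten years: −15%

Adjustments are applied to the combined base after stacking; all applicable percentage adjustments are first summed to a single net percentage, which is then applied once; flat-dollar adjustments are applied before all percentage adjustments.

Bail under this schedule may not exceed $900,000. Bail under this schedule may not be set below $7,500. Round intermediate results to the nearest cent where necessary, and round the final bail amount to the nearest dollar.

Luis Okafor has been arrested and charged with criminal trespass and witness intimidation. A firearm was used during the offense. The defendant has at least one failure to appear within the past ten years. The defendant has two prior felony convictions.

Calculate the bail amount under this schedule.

Base amounts from the schedule: criminal trespass $14,700; witness intimidation $23,000.
Stacking rule: highest base plus 20% of each additional charge. Highest is witness intimidation at $23,000. Additional: $14,700 × 20% = $2,940. Combined base = $23,000 + $2,940 = $25,940.
Two or more prior felony convictions (+$23,500 flat): $25,940 + $23,500 = $49,440.
Firearm was used or possessed during the offense (+20%): $49,440 × 1.2 = $59,328.
$59,328 is within the $900,000 maximum.
$59,328 is at or above the $7,500 minimum.

$59,328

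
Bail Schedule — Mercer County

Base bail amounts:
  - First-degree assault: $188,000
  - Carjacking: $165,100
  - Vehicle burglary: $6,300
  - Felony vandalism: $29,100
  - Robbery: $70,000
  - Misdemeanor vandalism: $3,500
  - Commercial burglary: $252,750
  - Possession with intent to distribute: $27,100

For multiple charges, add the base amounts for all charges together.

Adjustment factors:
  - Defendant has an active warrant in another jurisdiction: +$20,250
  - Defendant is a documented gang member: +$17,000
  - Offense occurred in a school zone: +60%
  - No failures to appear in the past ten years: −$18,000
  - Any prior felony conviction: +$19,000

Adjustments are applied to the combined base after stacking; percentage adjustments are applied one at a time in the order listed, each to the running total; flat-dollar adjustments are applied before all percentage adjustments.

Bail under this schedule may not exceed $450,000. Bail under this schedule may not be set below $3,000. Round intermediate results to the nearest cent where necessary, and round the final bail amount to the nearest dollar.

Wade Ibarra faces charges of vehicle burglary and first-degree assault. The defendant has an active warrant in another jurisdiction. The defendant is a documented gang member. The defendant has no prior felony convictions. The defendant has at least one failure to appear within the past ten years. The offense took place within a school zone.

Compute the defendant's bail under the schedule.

$370,480

Base amounts from the schedule: vehicle burglary $6,300; first-degree assault $188,000.
Stacking rule: sum of all bases. $6,300 + $188,000 = $194,300.
Defendant has an active warrant in another jurisdiction (+$20,250 flat): $194,300 + $20,250 = $214,550.
Defendant is a documented gang member (+$17,000 flat): $214,550 + $17,000 = $231,550.
Offense occurred in a school zone (+60%): $231,550 × 1.6 = $370,480.
$370,480 is within the $450,000 maximum.
$370,480 is at or above the $3,000 minimum.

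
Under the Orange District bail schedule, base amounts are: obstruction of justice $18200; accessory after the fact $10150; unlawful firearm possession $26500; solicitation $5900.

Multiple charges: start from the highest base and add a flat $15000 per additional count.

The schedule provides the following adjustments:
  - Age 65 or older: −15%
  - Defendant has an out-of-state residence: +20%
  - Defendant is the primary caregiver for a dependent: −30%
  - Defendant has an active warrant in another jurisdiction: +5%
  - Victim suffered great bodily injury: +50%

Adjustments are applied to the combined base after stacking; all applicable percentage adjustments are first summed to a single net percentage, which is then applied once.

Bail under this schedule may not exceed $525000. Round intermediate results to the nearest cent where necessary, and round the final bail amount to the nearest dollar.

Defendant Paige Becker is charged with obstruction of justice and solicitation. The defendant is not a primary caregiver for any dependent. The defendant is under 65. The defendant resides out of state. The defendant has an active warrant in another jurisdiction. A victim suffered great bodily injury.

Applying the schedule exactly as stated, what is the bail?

Base amounts from the schedule: obstruction of justice $18200; solicitation $5900.
Stacking rule: highest base plus $15000 per additional charge. Highest is obstruction of justice at $18200; 1 additional charge → +$15000. Combined base = $33200.
Net percentage adjustment: +20% +5% +50% = +75%. $33200 × 1.75 = $58100.
$58100 is within the $525000 maximum.

$58100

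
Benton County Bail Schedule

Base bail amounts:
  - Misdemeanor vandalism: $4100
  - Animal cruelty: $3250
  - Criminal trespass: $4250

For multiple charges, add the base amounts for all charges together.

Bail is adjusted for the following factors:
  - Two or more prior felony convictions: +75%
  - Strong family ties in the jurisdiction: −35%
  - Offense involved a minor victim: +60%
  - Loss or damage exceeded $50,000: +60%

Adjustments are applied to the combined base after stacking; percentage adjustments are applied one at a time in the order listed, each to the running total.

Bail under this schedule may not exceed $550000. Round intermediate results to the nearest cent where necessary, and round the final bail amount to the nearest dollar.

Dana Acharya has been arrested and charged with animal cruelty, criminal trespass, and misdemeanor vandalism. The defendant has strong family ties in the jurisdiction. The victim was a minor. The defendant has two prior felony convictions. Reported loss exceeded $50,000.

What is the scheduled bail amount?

Base amounts from the schedule: animal cruelty $3250; criminal trespass $4250; misdemeanor vandalism $4100.
Stacking rule: sum of all bases. $3250 + $4250 + $4100 = $11600.
Two or more prior felony convictions (+75%): $11600 × 1.75 = $20300.
Strong family ties in the jurisdiction (−35%): $20300 × 0.65 = $13195.
Offense involved a minor victim (+60%): $13195 × 1.6 = $21112.
Loss or damage exceeded $50,000 (+60%): $21112 × 1.6 = $33779.20.
$33779.20 is within the $550000 maximum.
Rounded to the nearest dollar: $33779.

$33779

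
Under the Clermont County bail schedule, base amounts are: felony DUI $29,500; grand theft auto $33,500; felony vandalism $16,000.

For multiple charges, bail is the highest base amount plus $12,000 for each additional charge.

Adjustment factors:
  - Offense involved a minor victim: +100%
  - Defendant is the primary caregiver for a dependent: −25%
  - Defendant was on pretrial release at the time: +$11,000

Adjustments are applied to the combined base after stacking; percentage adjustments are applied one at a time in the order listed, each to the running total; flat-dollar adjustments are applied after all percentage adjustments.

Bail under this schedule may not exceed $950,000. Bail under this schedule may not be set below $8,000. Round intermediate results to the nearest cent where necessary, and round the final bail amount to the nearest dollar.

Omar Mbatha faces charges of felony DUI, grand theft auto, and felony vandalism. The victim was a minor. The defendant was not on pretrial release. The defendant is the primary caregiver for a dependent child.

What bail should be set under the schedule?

$86,250

Base amounts from the schedule: felony DUI $29,500; grand theft auto $33,500; felony vandalism $16,000.
Stacking rule: highest base plus $12,000 per additional charge. Highest is grand theft auto at $33,500; 2 additional charges → +$24,000. Combined base = $57,500.
Offense involved a minor victim (+100%): $57,500 × 2 = $115,000.
Defendant is the primary caregiver for a dependent (−25%): $115,000 × 0.75 = $86,250.
$86,250 is within the $950,000 maximum.
$86,250 is at or above the $8,000 minimum.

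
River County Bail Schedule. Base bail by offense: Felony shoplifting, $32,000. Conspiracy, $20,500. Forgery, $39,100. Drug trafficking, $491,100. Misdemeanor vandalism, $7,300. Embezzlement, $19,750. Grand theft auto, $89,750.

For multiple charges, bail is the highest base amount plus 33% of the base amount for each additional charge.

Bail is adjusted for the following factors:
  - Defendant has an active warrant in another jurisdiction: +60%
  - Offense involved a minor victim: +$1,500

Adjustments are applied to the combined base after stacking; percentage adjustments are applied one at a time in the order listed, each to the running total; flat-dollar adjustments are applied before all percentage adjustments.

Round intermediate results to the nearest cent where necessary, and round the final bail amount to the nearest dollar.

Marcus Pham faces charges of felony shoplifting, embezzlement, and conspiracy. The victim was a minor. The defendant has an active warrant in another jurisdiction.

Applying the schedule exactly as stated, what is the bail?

Base amounts from the schedule: felony shoplifting $32,000; embezzlement $19,750; conspiracy $20,500.
Stacking rule: highest base plus 33% of each additional charge. Highest is felony shoplifting at $32,000. Additional: $19,750 × 33% = $6,517.50; $20,500 × 33% = $6,765. Combined base = $32,000 + $13,282.50 = $45,282.50.
Offense involved a minor victim (+$1,500 flat): $45,282.50 + $1,500 = $46,782.50.
Defendant has an active warrant in another jurisdiction (+60%): $46,782.50 × 1.6 = $74,852.

$74,852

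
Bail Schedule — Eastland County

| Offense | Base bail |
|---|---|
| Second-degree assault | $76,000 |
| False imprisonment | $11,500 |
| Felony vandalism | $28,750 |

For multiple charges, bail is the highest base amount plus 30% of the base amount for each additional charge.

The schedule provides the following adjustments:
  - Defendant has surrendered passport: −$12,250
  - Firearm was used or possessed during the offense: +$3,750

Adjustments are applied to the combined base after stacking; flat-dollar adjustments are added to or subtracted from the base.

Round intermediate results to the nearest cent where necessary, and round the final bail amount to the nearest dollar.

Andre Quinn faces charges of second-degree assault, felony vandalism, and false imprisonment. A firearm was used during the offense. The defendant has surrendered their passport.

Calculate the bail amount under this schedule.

$79,575

Base amounts from the schedule: second-degree assault $76,000; felony vandalism $28,750; false imprisonment $11,500.
Stacking rule: highest base plus 30% of each additional charge. Highest is second-degree assault at $76,000. Additional: $28,750 × 30% = $8,625; $11,500 × 30% = $3,450. Combined base = $76,000 + $12,075 = $88,075.
Defendant has surrendered passport (−$12,250 flat): $88,075 − $12,250 = $75,825.
Firearm was used or possessed during the offense (+$3,750 flat): $75,825 + $3,750 = $79,575.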